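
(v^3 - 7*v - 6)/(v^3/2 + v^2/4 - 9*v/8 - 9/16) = 16*(v^3 - 7*v - 6)/(8*v^3 + 4*v^2 - 18*v - 9)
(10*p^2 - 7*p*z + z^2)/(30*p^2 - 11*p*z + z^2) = (-2*p + z)/(-6*p + z)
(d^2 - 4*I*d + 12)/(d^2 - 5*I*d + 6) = (d + 2*I)/(d + I)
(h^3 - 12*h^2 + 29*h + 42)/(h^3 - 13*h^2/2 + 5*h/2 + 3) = 2*(h^2 - 6*h - 7)/(2*h^2 - h - 1)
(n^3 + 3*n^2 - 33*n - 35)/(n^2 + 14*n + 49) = (n^2 - 4*n - 5)/(n + 7)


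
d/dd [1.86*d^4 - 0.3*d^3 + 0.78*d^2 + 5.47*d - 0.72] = 7.44*d^3 - 0.9*d^2 + 1.56*d + 5.47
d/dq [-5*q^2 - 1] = -10*q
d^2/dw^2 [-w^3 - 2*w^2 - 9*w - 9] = -6*w - 4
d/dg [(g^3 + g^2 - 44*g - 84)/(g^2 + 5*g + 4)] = (g^4 + 10*g^3 + 61*g^2 + 176*g + 244)/(g^4 + 10*g^3 + 33*g^2 + 40*g + 16)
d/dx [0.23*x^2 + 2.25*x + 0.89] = 0.46*x + 2.25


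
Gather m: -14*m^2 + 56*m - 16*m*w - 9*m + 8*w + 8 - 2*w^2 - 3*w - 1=-14*m^2 + m*(47 - 16*w) - 2*w^2 + 5*w + 7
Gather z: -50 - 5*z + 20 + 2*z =-3*z - 30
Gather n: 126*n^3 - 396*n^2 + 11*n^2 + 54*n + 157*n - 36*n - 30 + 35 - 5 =126*n^3 - 385*n^2 + 175*n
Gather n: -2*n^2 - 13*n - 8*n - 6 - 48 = -2*n^2 - 21*n - 54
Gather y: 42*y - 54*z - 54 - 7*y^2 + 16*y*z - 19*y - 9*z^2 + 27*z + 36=-7*y^2 + y*(16*z + 23) - 9*z^2 - 27*z - 18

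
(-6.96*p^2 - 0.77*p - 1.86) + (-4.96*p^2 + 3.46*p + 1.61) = -11.92*p^2 + 2.69*p - 0.25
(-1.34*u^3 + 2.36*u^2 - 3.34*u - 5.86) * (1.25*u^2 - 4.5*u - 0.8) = -1.675*u^5 + 8.98*u^4 - 13.723*u^3 + 5.817*u^2 + 29.042*u + 4.688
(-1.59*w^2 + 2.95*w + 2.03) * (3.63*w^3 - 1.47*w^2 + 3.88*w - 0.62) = -5.7717*w^5 + 13.0458*w^4 - 3.1368*w^3 + 9.4477*w^2 + 6.0474*w - 1.2586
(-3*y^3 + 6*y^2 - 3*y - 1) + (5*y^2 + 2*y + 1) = -3*y^3 + 11*y^2 - y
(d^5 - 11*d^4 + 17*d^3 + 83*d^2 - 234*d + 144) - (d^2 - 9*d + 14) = d^5 - 11*d^4 + 17*d^3 + 82*d^2 - 225*d + 130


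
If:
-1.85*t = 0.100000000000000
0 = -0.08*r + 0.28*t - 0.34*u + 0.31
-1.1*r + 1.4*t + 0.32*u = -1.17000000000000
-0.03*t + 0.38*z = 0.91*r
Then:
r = 1.17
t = -0.05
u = 0.59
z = 2.79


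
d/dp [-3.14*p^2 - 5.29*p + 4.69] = -6.28*p - 5.29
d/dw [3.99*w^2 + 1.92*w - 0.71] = 7.98*w + 1.92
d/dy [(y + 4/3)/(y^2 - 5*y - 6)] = (-3*y^2 - 8*y + 2)/(3*(y^4 - 10*y^3 + 13*y^2 + 60*y + 36))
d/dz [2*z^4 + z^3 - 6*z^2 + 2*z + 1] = 8*z^3 + 3*z^2 - 12*z + 2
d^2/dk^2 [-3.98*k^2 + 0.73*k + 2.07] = -7.96000000000000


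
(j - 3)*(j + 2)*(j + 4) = j^3 + 3*j^2 - 10*j - 24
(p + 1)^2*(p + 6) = p^3 + 8*p^2 + 13*p + 6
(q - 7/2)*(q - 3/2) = q^2 - 5*q + 21/4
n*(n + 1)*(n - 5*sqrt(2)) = n^3 - 5*sqrt(2)*n^2 + n^2 - 5*sqrt(2)*n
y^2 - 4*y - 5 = (y - 5)*(y + 1)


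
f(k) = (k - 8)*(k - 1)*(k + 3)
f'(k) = (k - 8)*(k - 1) + (k - 8)*(k + 3) + (k - 1)*(k + 3)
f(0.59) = 10.91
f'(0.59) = -25.04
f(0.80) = 5.47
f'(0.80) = -26.68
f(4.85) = -95.20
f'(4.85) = -6.63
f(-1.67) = 34.34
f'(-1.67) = 9.41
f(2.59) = -48.08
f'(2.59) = -29.96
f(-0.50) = 31.88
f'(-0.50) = -12.25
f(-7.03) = -486.38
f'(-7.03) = 213.62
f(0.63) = 9.90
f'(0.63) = -25.37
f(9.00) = 96.00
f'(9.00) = 116.00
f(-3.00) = 0.00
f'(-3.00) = 44.00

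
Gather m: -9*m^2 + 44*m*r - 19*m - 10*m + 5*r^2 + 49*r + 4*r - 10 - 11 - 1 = -9*m^2 + m*(44*r - 29) + 5*r^2 + 53*r - 22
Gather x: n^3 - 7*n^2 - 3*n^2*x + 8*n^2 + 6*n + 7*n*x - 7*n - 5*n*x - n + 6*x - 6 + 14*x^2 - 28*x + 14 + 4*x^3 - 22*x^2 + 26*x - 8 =n^3 + n^2 - 2*n + 4*x^3 - 8*x^2 + x*(-3*n^2 + 2*n + 4)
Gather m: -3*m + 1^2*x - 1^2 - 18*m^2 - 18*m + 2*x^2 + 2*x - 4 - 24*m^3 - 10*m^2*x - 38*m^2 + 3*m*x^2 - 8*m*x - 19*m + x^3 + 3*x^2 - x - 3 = -24*m^3 + m^2*(-10*x - 56) + m*(3*x^2 - 8*x - 40) + x^3 + 5*x^2 + 2*x - 8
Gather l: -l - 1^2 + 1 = -l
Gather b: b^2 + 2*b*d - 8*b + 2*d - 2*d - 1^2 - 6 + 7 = b^2 + b*(2*d - 8)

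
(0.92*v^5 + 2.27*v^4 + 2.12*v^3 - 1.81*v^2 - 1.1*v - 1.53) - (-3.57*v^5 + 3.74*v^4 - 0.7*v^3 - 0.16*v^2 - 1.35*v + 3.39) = 4.49*v^5 - 1.47*v^4 + 2.82*v^3 - 1.65*v^2 + 0.25*v - 4.92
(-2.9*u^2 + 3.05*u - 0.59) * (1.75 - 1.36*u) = 3.944*u^3 - 9.223*u^2 + 6.1399*u - 1.0325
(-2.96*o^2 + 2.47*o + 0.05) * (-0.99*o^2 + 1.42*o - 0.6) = 2.9304*o^4 - 6.6485*o^3 + 5.2339*o^2 - 1.411*o - 0.03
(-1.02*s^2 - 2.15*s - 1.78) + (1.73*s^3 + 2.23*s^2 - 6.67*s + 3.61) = 1.73*s^3 + 1.21*s^2 - 8.82*s + 1.83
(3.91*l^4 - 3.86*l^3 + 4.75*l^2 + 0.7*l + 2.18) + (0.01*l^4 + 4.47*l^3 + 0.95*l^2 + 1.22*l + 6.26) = 3.92*l^4 + 0.61*l^3 + 5.7*l^2 + 1.92*l + 8.44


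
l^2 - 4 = (l - 2)*(l + 2)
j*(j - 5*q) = j^2 - 5*j*q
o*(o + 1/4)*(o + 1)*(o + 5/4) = o^4 + 5*o^3/2 + 29*o^2/16 + 5*o/16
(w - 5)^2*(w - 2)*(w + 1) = w^4 - 11*w^3 + 33*w^2 - 5*w - 50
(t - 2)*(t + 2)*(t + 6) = t^3 + 6*t^2 - 4*t - 24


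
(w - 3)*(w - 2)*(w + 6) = w^3 + w^2 - 24*w + 36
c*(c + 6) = c^2 + 6*c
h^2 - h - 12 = (h - 4)*(h + 3)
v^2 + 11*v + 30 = (v + 5)*(v + 6)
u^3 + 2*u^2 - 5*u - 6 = (u - 2)*(u + 1)*(u + 3)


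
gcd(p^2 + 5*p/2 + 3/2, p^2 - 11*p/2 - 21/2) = p + 3/2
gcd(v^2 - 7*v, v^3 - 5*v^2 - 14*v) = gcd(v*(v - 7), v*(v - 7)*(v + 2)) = v^2 - 7*v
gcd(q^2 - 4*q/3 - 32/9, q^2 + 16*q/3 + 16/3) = q + 4/3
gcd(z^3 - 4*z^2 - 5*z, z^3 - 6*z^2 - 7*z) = z^2 + z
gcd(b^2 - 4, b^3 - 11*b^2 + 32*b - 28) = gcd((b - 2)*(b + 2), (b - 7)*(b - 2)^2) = b - 2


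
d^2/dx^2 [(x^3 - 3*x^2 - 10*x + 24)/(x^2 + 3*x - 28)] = 72/(x^3 + 21*x^2 + 147*x + 343)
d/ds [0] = 0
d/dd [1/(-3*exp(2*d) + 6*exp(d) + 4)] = 6*(exp(d) - 1)*exp(d)/(-3*exp(2*d) + 6*exp(d) + 4)^2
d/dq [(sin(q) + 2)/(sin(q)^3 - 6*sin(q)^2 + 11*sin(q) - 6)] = 2*(-sin(q)^3 + 12*sin(q) - 14)*cos(q)/((sin(q) - 3)^2*(sin(q) - 2)^2*(sin(q) - 1)^2)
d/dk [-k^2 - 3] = -2*k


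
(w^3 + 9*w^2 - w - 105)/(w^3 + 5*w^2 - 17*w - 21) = (w + 5)/(w + 1)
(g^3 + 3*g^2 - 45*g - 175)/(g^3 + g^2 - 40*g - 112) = (g^2 + 10*g + 25)/(g^2 + 8*g + 16)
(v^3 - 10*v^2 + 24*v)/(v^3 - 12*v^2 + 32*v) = (v - 6)/(v - 8)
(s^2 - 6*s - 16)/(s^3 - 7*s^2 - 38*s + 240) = (s + 2)/(s^2 + s - 30)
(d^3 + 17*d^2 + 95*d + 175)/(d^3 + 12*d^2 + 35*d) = (d + 5)/d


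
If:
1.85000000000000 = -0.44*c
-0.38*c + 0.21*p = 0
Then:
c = -4.20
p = -7.61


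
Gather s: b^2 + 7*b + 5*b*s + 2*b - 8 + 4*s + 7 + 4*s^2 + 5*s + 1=b^2 + 9*b + 4*s^2 + s*(5*b + 9)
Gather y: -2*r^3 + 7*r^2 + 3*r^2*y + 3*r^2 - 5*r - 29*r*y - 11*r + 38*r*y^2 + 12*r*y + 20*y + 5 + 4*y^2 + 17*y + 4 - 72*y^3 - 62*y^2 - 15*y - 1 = -2*r^3 + 10*r^2 - 16*r - 72*y^3 + y^2*(38*r - 58) + y*(3*r^2 - 17*r + 22) + 8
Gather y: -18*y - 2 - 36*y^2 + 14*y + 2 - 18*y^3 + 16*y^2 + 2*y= -18*y^3 - 20*y^2 - 2*y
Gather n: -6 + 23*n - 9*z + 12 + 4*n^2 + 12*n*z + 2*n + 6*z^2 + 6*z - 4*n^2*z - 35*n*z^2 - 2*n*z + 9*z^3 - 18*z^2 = n^2*(4 - 4*z) + n*(-35*z^2 + 10*z + 25) + 9*z^3 - 12*z^2 - 3*z + 6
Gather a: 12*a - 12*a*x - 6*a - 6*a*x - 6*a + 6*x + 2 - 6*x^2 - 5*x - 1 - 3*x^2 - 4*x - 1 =-18*a*x - 9*x^2 - 3*x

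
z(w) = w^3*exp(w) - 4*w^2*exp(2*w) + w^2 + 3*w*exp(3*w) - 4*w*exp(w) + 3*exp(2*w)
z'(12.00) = 478513802583188528.93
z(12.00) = 155189157702594821.45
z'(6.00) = 3689028586.58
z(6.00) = 1159008513.21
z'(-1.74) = -2.49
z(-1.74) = 3.02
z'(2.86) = 128489.08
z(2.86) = 36836.45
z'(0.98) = 147.02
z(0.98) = 42.66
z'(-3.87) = -7.81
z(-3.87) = 14.07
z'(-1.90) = -2.89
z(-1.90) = 3.45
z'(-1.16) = -1.13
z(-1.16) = 1.97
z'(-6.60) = -13.38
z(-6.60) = 43.20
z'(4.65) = 49087893.81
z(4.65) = 15053515.08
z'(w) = w^3*exp(w) - 8*w^2*exp(2*w) + 3*w^2*exp(w) + 9*w*exp(3*w) - 8*w*exp(2*w) - 4*w*exp(w) + 2*w + 3*exp(3*w) + 6*exp(2*w) - 4*exp(w)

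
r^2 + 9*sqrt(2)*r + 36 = (r + 3*sqrt(2))*(r + 6*sqrt(2))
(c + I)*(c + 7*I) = c^2 + 8*I*c - 7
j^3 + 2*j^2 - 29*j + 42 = (j - 3)*(j - 2)*(j + 7)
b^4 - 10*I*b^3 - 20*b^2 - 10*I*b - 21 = (b - 7*I)*(b - 3*I)*(b - I)*(b + I)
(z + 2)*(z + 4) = z^2 + 6*z + 8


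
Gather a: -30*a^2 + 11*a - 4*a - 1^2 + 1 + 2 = -30*a^2 + 7*a + 2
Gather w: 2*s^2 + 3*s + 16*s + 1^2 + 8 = 2*s^2 + 19*s + 9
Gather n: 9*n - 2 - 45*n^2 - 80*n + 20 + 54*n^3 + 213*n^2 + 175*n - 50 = 54*n^3 + 168*n^2 + 104*n - 32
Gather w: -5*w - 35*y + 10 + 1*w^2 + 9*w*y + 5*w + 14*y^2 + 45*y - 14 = w^2 + 9*w*y + 14*y^2 + 10*y - 4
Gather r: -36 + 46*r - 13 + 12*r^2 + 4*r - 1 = 12*r^2 + 50*r - 50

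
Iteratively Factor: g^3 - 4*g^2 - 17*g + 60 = (g - 5)*(g^2 + g - 12) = (g - 5)*(g - 3)*(g + 4)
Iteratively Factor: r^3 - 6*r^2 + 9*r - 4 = (r - 1)*(r^2 - 5*r + 4) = (r - 1)^2*(r - 4)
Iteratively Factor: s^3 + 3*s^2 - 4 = (s + 2)*(s^2 + s - 2) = (s - 1)*(s + 2)*(s + 2)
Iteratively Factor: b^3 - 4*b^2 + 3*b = (b)*(b^2 - 4*b + 3) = b*(b - 1)*(b - 3)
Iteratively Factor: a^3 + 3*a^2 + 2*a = (a)*(a^2 + 3*a + 2) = a*(a + 1)*(a + 2)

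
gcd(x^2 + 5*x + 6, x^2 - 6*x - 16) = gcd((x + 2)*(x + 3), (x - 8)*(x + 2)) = x + 2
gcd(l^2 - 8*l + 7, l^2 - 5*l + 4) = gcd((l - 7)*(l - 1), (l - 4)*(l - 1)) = l - 1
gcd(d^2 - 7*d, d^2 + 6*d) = d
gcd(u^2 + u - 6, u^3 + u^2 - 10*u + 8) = u - 2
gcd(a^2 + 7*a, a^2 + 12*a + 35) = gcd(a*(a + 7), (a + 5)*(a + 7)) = a + 7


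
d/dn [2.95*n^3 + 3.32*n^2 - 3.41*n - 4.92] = 8.85*n^2 + 6.64*n - 3.41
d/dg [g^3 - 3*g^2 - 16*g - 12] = 3*g^2 - 6*g - 16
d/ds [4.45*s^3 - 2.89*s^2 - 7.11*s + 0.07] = 13.35*s^2 - 5.78*s - 7.11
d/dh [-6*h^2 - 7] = -12*h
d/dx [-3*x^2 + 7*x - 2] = 7 - 6*x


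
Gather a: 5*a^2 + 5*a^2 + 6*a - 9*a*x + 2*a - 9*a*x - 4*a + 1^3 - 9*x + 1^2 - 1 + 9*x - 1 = 10*a^2 + a*(4 - 18*x)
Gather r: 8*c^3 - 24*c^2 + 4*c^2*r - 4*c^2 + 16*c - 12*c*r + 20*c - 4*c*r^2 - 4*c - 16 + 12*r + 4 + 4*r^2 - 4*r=8*c^3 - 28*c^2 + 32*c + r^2*(4 - 4*c) + r*(4*c^2 - 12*c + 8) - 12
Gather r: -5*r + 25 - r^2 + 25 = -r^2 - 5*r + 50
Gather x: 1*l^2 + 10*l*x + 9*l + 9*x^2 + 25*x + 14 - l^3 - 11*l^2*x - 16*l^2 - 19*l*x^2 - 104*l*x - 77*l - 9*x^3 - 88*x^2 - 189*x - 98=-l^3 - 15*l^2 - 68*l - 9*x^3 + x^2*(-19*l - 79) + x*(-11*l^2 - 94*l - 164) - 84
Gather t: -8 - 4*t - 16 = -4*t - 24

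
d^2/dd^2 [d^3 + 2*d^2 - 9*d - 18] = 6*d + 4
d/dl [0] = 0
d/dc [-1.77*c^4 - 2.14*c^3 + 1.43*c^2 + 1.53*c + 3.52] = -7.08*c^3 - 6.42*c^2 + 2.86*c + 1.53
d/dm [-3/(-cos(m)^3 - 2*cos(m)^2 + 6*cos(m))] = 3*(3*cos(m)^2 + 4*cos(m) - 6)*sin(m)/((cos(m)^2 + 2*cos(m) - 6)^2*cos(m)^2)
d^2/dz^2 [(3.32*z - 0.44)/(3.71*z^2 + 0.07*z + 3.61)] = ((2.8 - 73.9032*z)*(3.71*z^2 + 0.07*z + 3.61) + (3.32*z - 0.44)*(7.42*z + 0.07)*(14.84*z + 0.14))/(3.71*z^2 + 0.07*z + 3.61)^3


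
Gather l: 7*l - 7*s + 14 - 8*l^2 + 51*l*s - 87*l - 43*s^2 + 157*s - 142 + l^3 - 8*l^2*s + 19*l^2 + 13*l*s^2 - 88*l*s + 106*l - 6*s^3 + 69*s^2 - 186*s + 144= l^3 + l^2*(11 - 8*s) + l*(13*s^2 - 37*s + 26) - 6*s^3 + 26*s^2 - 36*s + 16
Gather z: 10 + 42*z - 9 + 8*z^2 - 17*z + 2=8*z^2 + 25*z + 3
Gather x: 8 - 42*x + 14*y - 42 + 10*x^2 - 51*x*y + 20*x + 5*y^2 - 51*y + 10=10*x^2 + x*(-51*y - 22) + 5*y^2 - 37*y - 24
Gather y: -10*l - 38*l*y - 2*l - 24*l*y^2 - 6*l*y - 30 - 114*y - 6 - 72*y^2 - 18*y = -12*l + y^2*(-24*l - 72) + y*(-44*l - 132) - 36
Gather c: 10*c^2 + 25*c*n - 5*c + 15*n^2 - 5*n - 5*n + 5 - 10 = 10*c^2 + c*(25*n - 5) + 15*n^2 - 10*n - 5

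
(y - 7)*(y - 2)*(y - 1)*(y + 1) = y^4 - 9*y^3 + 13*y^2 + 9*y - 14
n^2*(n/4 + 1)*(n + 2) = n^4/4 + 3*n^3/2 + 2*n^2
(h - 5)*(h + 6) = h^2 + h - 30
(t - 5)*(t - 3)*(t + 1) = t^3 - 7*t^2 + 7*t + 15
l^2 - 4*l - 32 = (l - 8)*(l + 4)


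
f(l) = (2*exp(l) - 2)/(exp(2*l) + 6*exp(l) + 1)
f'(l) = (2*exp(l) - 2)*(-2*exp(2*l) - 6*exp(l))/(exp(2*l) + 6*exp(l) + 1)^2 + 2*exp(l)/(exp(2*l) + 6*exp(l) + 1) = 2*(2*(1 - exp(l))*(exp(l) + 3) + exp(2*l) + 6*exp(l) + 1)*exp(l)/(exp(2*l) + 6*exp(l) + 1)^2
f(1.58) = 0.14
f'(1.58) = -0.02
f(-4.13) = -1.79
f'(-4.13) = 0.19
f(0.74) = 0.12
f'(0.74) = 0.09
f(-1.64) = -0.73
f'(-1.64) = 0.59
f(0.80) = 0.13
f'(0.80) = 0.08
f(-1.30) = -0.54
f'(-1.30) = 0.55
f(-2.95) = -1.44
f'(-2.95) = 0.43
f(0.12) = 0.03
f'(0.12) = 0.22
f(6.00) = 0.00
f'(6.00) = 0.00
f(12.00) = 0.00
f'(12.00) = 0.00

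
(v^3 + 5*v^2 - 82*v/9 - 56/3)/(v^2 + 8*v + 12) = (v^2 - v - 28/9)/(v + 2)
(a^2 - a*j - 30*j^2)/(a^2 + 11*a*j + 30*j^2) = (a - 6*j)/(a + 6*j)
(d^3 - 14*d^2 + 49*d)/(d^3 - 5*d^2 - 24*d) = (-d^2 + 14*d - 49)/(-d^2 + 5*d + 24)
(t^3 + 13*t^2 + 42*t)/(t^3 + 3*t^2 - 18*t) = (t + 7)/(t - 3)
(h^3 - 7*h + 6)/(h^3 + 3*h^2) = 1 - 3/h + 2/h^2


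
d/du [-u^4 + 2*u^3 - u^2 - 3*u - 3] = -4*u^3 + 6*u^2 - 2*u - 3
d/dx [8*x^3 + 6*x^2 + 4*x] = 24*x^2 + 12*x + 4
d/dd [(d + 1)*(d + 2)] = 2*d + 3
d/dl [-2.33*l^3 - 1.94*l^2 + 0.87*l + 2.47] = -6.99*l^2 - 3.88*l + 0.87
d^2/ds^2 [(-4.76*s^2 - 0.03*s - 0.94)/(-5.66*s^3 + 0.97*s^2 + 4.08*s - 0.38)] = (304.978912*s^6 + 5.76640799999984*s^5 + 1019.9037*s^4 - 262.13625*s^3 - 115.183788*s^2 + 10.2567*s + 33.455912)/(181.321496*s^9 - 93.223596*s^8 - 376.139262*s^7 + 170.008007*s^6 + 258.6216*s^5 - 100.019982*s^4 - 56.442072*s^3 + 18.556692*s^2 - 1.767456*s + 0.054872)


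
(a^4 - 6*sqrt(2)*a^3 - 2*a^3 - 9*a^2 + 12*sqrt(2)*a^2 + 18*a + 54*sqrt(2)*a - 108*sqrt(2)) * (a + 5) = a^5 - 6*sqrt(2)*a^4 + 3*a^4 - 18*sqrt(2)*a^3 - 19*a^3 - 27*a^2 + 114*sqrt(2)*a^2 + 90*a + 162*sqrt(2)*a - 540*sqrt(2)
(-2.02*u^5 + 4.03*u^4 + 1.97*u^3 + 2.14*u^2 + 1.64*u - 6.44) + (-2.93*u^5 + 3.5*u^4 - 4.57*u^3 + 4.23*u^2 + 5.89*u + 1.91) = -4.95*u^5 + 7.53*u^4 - 2.6*u^3 + 6.37*u^2 + 7.53*u - 4.53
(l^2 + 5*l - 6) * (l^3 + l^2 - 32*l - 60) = l^5 + 6*l^4 - 33*l^3 - 226*l^2 - 108*l + 360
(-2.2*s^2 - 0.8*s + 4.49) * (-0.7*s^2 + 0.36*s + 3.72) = 1.54*s^4 - 0.232*s^3 - 11.615*s^2 - 1.3596*s + 16.7028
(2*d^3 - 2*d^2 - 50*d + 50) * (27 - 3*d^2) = -6*d^5 + 6*d^4 + 204*d^3 - 204*d^2 - 1350*d + 1350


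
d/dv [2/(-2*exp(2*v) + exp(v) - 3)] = (8*exp(v) - 2)*exp(v)/(2*exp(2*v) - exp(v) + 3)^2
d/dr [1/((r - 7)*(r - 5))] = 2*(6 - r)/(r^4 - 24*r^3 + 214*r^2 - 840*r + 1225)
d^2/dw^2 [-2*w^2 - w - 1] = -4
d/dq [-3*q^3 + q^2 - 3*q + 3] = -9*q^2 + 2*q - 3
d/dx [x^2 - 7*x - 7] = 2*x - 7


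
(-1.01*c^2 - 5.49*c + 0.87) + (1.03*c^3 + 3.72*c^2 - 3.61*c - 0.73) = 1.03*c^3 + 2.71*c^2 - 9.1*c + 0.14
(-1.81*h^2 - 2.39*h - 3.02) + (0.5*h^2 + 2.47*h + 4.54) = -1.31*h^2 + 0.0800000000000001*h + 1.52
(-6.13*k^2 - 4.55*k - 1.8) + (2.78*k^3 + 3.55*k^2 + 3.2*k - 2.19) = 2.78*k^3 - 2.58*k^2 - 1.35*k - 3.99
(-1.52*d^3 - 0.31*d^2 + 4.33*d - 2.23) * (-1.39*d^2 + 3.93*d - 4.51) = 2.1128*d^5 - 5.5427*d^4 - 0.3818*d^3 + 21.5147*d^2 - 28.2922*d + 10.0573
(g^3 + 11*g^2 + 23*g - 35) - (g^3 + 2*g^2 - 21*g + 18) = 9*g^2 + 44*g - 53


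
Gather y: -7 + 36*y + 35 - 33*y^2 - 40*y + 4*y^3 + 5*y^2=4*y^3 - 28*y^2 - 4*y + 28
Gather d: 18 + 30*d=30*d + 18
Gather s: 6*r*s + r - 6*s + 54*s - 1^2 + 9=r + s*(6*r + 48) + 8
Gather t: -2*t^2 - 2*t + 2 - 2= -2*t^2 - 2*t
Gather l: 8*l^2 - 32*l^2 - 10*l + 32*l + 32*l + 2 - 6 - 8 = -24*l^2 + 54*l - 12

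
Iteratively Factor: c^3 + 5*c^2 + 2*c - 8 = (c + 4)*(c^2 + c - 2) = (c + 2)*(c + 4)*(c - 1)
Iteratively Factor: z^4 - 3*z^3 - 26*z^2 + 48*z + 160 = (z - 4)*(z^3 + z^2 - 22*z - 40) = (z - 4)*(z + 4)*(z^2 - 3*z - 10) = (z - 4)*(z + 2)*(z + 4)*(z - 5)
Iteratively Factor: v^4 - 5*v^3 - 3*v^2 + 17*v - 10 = (v + 2)*(v^3 - 7*v^2 + 11*v - 5) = (v - 1)*(v + 2)*(v^2 - 6*v + 5) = (v - 1)^2*(v + 2)*(v - 5)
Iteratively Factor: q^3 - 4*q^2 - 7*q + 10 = (q - 1)*(q^2 - 3*q - 10) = (q - 5)*(q - 1)*(q + 2)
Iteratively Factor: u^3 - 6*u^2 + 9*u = (u - 3)*(u^2 - 3*u) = u*(u - 3)*(u - 3)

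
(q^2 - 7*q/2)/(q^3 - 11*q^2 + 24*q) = (q - 7/2)/(q^2 - 11*q + 24)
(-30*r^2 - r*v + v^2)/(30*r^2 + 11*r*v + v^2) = (-6*r + v)/(6*r + v)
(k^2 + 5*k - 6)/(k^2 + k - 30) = (k - 1)/(k - 5)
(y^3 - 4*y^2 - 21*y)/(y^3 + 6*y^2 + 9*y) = (y - 7)/(y + 3)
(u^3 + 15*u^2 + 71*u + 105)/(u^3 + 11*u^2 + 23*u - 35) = (u + 3)/(u - 1)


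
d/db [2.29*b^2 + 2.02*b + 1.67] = 4.58*b + 2.02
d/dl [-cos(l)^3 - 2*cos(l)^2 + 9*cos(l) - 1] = (3*cos(l)^2 + 4*cos(l) - 9)*sin(l)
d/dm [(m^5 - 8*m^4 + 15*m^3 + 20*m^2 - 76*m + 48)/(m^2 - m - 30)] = (3*m^6 - 20*m^5 - 111*m^4 + 930*m^3 - 1294*m^2 - 1296*m + 2328)/(m^4 - 2*m^3 - 59*m^2 + 60*m + 900)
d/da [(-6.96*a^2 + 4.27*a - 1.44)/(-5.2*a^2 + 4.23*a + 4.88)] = (-7.2368*a^2 - 82.9056*a + 26.9288)/(27.04*a^4 - 43.992*a^3 - 32.8591*a^2 + 41.2848*a + 23.8144)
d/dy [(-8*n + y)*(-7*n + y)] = -15*n + 2*y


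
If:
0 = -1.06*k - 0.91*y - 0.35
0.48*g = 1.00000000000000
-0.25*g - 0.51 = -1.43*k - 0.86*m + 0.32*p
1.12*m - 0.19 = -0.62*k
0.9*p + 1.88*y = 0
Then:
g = 2.08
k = 6.51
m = -3.44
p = 16.66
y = -7.97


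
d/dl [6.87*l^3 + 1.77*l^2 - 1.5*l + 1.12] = 20.61*l^2 + 3.54*l - 1.5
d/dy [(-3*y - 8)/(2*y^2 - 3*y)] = 2*(3*y^2 + 16*y - 12)/(y^2*(4*y^2 - 12*y + 9))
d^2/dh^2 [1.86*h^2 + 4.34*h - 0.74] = 3.72000000000000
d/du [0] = 0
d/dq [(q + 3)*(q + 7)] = 2*q + 10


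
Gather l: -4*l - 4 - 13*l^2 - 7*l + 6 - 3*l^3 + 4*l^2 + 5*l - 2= -3*l^3 - 9*l^2 - 6*l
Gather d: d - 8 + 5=d - 3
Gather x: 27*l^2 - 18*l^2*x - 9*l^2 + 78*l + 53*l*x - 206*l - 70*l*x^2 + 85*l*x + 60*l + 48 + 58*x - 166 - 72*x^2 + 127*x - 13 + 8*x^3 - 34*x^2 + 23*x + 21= 18*l^2 - 68*l + 8*x^3 + x^2*(-70*l - 106) + x*(-18*l^2 + 138*l + 208) - 110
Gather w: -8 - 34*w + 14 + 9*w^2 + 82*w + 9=9*w^2 + 48*w + 15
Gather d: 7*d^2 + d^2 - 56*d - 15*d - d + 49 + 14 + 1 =8*d^2 - 72*d + 64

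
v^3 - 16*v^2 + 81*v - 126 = (v - 7)*(v - 6)*(v - 3)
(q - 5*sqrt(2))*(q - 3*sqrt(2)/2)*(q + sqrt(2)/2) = q^3 - 6*sqrt(2)*q^2 + 17*q/2 + 15*sqrt(2)/2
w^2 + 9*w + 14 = (w + 2)*(w + 7)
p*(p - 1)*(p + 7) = p^3 + 6*p^2 - 7*p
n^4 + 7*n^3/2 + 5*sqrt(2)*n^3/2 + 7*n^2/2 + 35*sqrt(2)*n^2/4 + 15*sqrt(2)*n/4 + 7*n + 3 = (n + 1/2)*(n + 3)*(n + sqrt(2)/2)*(n + 2*sqrt(2))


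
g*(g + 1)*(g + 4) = g^3 + 5*g^2 + 4*g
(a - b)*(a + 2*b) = a^2 + a*b - 2*b^2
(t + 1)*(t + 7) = t^2 + 8*t + 7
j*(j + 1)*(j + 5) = j^3 + 6*j^2 + 5*j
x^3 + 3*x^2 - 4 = (x - 1)*(x + 2)^2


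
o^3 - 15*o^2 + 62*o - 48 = (o - 8)*(o - 6)*(o - 1)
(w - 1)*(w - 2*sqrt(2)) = w^2 - 2*sqrt(2)*w - w + 2*sqrt(2)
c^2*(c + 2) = c^3 + 2*c^2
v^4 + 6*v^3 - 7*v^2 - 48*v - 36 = (v - 3)*(v + 1)*(v + 2)*(v + 6)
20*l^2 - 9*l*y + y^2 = (-5*l + y)*(-4*l + y)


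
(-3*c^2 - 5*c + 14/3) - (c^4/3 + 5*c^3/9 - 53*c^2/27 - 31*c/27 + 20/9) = -c^4/3 - 5*c^3/9 - 28*c^2/27 - 104*c/27 + 22/9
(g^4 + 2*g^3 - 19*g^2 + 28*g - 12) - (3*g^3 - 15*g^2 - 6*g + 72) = g^4 - g^3 - 4*g^2 + 34*g - 84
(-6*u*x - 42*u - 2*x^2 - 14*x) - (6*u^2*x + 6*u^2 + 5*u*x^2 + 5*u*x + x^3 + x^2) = -6*u^2*x - 6*u^2 - 5*u*x^2 - 11*u*x - 42*u - x^3 - 3*x^2 - 14*x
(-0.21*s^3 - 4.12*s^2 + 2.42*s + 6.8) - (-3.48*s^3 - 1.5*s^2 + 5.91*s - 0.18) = 3.27*s^3 - 2.62*s^2 - 3.49*s + 6.98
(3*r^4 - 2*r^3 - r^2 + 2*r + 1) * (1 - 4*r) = -12*r^5 + 11*r^4 + 2*r^3 - 9*r^2 - 2*r + 1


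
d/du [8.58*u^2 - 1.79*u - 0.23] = 17.16*u - 1.79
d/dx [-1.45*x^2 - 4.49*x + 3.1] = -2.9*x - 4.49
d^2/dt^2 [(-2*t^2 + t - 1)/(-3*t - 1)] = 28/(27*t^3 + 27*t^2 + 9*t + 1)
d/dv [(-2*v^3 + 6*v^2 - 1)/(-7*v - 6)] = (28*v^3 - 6*v^2 - 72*v - 7)/(49*v^2 + 84*v + 36)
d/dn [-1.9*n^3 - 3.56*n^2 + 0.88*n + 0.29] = -5.7*n^2 - 7.12*n + 0.88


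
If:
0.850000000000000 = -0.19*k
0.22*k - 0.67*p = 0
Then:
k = -4.47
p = -1.47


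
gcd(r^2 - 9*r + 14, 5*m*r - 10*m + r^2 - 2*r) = r - 2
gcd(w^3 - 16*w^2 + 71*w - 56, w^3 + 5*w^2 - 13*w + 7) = w - 1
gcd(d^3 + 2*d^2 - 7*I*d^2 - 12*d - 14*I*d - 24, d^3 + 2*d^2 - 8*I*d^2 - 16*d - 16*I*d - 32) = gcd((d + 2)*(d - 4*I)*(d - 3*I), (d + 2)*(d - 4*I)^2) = d^2 + d*(2 - 4*I) - 8*I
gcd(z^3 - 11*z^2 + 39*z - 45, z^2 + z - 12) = z - 3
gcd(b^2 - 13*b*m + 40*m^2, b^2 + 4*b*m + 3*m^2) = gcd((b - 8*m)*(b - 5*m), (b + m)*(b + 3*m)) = 1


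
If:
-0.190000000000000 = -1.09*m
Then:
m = 0.17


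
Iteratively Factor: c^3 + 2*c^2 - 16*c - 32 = (c + 2)*(c^2 - 16) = (c - 4)*(c + 2)*(c + 4)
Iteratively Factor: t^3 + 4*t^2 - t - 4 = (t + 4)*(t^2 - 1) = (t + 1)*(t + 4)*(t - 1)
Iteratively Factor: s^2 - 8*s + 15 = (s - 5)*(s - 3)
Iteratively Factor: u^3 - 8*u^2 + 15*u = (u - 5)*(u^2 - 3*u) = (u - 5)*(u - 3)*(u)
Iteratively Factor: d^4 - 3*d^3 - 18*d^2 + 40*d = (d + 4)*(d^3 - 7*d^2 + 10*d) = (d - 5)*(d + 4)*(d^2 - 2*d) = d*(d - 5)*(d + 4)*(d - 2)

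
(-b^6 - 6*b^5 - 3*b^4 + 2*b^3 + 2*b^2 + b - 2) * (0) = 0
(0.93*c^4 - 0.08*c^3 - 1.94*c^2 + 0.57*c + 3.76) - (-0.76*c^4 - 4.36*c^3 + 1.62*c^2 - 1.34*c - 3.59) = 1.69*c^4 + 4.28*c^3 - 3.56*c^2 + 1.91*c + 7.35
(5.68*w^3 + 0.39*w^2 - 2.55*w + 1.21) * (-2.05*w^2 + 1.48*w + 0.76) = -11.644*w^5 + 7.6069*w^4 + 10.1215*w^3 - 5.9581*w^2 - 0.1472*w + 0.9196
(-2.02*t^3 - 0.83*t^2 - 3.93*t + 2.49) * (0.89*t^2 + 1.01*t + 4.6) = -1.7978*t^5 - 2.7789*t^4 - 13.628*t^3 - 5.5712*t^2 - 15.5631*t + 11.454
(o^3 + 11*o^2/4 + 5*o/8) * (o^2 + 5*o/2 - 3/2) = o^5 + 21*o^4/4 + 6*o^3 - 41*o^2/16 - 15*o/16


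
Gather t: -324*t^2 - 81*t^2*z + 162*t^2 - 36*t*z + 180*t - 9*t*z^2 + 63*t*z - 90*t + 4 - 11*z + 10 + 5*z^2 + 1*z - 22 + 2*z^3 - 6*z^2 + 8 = t^2*(-81*z - 162) + t*(-9*z^2 + 27*z + 90) + 2*z^3 - z^2 - 10*z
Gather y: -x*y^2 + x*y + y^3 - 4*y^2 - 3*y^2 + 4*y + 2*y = y^3 + y^2*(-x - 7) + y*(x + 6)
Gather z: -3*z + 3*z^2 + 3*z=3*z^2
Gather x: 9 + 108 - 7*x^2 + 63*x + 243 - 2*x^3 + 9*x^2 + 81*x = -2*x^3 + 2*x^2 + 144*x + 360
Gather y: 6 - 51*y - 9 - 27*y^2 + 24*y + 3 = -27*y^2 - 27*y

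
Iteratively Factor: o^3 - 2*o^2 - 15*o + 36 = (o - 3)*(o^2 + o - 12) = (o - 3)*(o + 4)*(o - 3)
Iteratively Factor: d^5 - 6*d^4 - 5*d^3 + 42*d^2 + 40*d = (d - 4)*(d^4 - 2*d^3 - 13*d^2 - 10*d) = (d - 5)*(d - 4)*(d^3 + 3*d^2 + 2*d) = (d - 5)*(d - 4)*(d + 1)*(d^2 + 2*d) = d*(d - 5)*(d - 4)*(d + 1)*(d + 2)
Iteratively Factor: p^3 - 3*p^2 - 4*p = (p - 4)*(p^2 + p) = (p - 4)*(p + 1)*(p)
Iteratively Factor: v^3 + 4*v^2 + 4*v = (v + 2)*(v^2 + 2*v) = (v + 2)^2*(v)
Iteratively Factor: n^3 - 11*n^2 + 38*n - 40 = (n - 4)*(n^2 - 7*n + 10) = (n - 4)*(n - 2)*(n - 5)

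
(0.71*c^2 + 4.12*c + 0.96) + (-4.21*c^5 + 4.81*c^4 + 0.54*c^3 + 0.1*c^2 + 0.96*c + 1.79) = -4.21*c^5 + 4.81*c^4 + 0.54*c^3 + 0.81*c^2 + 5.08*c + 2.75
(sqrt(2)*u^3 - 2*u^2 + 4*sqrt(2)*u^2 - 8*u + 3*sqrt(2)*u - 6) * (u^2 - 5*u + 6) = sqrt(2)*u^5 - 2*u^4 - sqrt(2)*u^4 - 11*sqrt(2)*u^3 + 2*u^3 + 9*sqrt(2)*u^2 + 22*u^2 - 18*u + 18*sqrt(2)*u - 36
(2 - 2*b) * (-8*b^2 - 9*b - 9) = 16*b^3 + 2*b^2 - 18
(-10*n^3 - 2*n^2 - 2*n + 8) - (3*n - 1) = -10*n^3 - 2*n^2 - 5*n + 9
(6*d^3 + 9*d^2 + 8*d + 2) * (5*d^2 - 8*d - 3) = 30*d^5 - 3*d^4 - 50*d^3 - 81*d^2 - 40*d - 6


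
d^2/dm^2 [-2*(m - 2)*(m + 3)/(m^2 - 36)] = 4*(-m^3 - 90*m^2 - 108*m - 1080)/(m^6 - 108*m^4 + 3888*m^2 - 46656)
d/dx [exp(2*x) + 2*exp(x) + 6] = 2*(exp(x) + 1)*exp(x)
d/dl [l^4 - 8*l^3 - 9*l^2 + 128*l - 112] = 4*l^3 - 24*l^2 - 18*l + 128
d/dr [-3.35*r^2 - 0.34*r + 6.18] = -6.7*r - 0.34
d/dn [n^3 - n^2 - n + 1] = 3*n^2 - 2*n - 1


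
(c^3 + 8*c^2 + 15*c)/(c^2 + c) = (c^2 + 8*c + 15)/(c + 1)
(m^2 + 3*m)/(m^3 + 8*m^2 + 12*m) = (m + 3)/(m^2 + 8*m + 12)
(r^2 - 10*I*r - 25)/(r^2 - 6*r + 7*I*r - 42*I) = (r^2 - 10*I*r - 25)/(r^2 + r*(-6 + 7*I) - 42*I)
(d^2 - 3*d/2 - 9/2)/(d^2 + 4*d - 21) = (d + 3/2)/(d + 7)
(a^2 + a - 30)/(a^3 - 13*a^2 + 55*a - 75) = (a + 6)/(a^2 - 8*a + 15)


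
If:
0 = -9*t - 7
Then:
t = -7/9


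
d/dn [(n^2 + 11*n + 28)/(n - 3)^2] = (-17*n - 89)/(n^3 - 9*n^2 + 27*n - 27)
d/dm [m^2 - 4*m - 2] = 2*m - 4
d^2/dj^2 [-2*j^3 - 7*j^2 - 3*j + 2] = -12*j - 14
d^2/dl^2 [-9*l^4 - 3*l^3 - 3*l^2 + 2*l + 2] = -108*l^2 - 18*l - 6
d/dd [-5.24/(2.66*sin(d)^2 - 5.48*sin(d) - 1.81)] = (27.8768*sin(d) - 28.7152)*cos(d)/(-2.66*sin(d)^2 + 5.48*sin(d) + 1.81)^2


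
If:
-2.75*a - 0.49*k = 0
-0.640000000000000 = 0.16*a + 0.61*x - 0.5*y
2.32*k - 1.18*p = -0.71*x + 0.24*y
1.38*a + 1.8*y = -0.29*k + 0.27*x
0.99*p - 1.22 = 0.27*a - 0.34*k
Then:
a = -0.14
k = 0.80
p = 0.92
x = -1.17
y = -0.20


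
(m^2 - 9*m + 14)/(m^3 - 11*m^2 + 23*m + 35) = (m - 2)/(m^2 - 4*m - 5)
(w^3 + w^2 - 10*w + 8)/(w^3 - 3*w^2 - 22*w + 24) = (w - 2)/(w - 6)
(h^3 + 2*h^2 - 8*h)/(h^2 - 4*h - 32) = h*(h - 2)/(h - 8)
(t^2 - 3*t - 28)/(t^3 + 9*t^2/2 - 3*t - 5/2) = 2*(t^2 - 3*t - 28)/(2*t^3 + 9*t^2 - 6*t - 5)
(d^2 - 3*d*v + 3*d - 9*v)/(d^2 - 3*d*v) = (d + 3)/d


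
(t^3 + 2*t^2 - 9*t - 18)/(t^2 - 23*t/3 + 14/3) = 3*(t^3 + 2*t^2 - 9*t - 18)/(3*t^2 - 23*t + 14)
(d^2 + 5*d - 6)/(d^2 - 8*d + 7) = (d + 6)/(d - 7)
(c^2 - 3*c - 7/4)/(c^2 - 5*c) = (c^2 - 3*c - 7/4)/(c*(c - 5))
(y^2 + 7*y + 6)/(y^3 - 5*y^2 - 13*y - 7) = (y + 6)/(y^2 - 6*y - 7)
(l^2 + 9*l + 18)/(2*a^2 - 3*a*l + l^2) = (l^2 + 9*l + 18)/(2*a^2 - 3*a*l + l^2)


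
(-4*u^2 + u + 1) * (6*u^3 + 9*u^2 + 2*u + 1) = -24*u^5 - 30*u^4 + 7*u^3 + 7*u^2 + 3*u + 1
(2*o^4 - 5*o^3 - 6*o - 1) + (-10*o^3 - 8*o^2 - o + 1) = 2*o^4 - 15*o^3 - 8*o^2 - 7*o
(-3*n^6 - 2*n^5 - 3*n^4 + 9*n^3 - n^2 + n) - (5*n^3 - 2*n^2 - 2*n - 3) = -3*n^6 - 2*n^5 - 3*n^4 + 4*n^3 + n^2 + 3*n + 3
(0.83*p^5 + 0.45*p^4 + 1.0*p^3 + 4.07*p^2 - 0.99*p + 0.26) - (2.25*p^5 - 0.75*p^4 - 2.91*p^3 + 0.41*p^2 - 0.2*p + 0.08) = -1.42*p^5 + 1.2*p^4 + 3.91*p^3 + 3.66*p^2 - 0.79*p + 0.18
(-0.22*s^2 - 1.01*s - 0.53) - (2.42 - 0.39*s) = -0.22*s^2 - 0.62*s - 2.95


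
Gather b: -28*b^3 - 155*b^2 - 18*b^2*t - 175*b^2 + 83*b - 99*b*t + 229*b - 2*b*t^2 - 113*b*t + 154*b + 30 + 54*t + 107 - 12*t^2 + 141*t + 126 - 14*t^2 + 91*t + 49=-28*b^3 + b^2*(-18*t - 330) + b*(-2*t^2 - 212*t + 466) - 26*t^2 + 286*t + 312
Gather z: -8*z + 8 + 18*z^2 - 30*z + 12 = 18*z^2 - 38*z + 20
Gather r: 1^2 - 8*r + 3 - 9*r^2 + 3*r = -9*r^2 - 5*r + 4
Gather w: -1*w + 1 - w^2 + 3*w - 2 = -w^2 + 2*w - 1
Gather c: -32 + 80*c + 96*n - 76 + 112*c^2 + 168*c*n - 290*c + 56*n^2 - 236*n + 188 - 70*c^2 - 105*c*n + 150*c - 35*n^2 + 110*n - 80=42*c^2 + c*(63*n - 60) + 21*n^2 - 30*n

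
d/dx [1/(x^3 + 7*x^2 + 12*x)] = (-3*x^2 - 14*x - 12)/(x^2*(x^2 + 7*x + 12)^2)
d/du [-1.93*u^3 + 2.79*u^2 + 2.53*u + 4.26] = -5.79*u^2 + 5.58*u + 2.53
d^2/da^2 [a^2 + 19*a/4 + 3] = 2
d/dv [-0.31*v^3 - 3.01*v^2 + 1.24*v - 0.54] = -0.93*v^2 - 6.02*v + 1.24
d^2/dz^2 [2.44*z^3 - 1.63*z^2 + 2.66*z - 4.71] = 14.64*z - 3.26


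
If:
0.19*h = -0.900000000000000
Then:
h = -4.74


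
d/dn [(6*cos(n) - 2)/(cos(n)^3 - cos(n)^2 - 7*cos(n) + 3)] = 4*(3*cos(n)^3 - 3*cos(n)^2 + cos(n) - 1)*sin(n)/((-sin(n)^2 + 2*cos(n))^2*(cos(n) - 3)^2)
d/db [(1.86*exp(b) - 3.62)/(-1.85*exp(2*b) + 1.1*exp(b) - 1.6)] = (3.441*exp(2*b) - 13.394*exp(b) + 1.006)*exp(b)/(3.4225*exp(4*b) - 4.07*exp(3*b) + 7.13*exp(2*b) - 3.52*exp(b) + 2.56)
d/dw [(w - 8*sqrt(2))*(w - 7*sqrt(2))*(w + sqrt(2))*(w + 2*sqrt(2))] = 4*w^3 - 36*sqrt(2)*w^2 + 52*w + 276*sqrt(2)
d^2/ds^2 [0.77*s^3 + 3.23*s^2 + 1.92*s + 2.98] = 4.62*s + 6.46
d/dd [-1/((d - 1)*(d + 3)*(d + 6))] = ((d - 1)*(d + 3) + (d - 1)*(d + 6) + (d + 3)*(d + 6))/((d - 1)^2*(d + 3)^2*(d + 6)^2)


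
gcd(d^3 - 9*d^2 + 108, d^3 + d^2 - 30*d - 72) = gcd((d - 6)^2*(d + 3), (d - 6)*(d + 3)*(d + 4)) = d^2 - 3*d - 18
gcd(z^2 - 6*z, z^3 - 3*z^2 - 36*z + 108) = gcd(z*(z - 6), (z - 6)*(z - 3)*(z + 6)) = z - 6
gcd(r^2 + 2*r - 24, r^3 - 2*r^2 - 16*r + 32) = r - 4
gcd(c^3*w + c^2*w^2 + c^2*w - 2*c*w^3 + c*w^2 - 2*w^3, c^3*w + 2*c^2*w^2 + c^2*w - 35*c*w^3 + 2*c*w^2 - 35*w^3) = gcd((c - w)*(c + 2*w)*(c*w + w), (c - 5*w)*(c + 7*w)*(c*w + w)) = c*w + w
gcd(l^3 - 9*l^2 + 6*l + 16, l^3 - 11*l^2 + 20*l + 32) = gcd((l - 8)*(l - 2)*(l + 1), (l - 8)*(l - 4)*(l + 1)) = l^2 - 7*l - 8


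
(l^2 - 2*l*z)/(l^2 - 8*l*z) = (l - 2*z)/(l - 8*z)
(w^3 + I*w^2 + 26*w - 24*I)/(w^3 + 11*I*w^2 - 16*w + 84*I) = (w^2 - 5*I*w - 4)/(w^2 + 5*I*w + 14)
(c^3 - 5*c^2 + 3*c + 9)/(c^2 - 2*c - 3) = c - 3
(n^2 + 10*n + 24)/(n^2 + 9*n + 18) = (n + 4)/(n + 3)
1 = 1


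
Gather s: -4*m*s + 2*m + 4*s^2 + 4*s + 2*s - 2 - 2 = 2*m + 4*s^2 + s*(6 - 4*m) - 4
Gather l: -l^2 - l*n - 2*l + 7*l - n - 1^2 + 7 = -l^2 + l*(5 - n) - n + 6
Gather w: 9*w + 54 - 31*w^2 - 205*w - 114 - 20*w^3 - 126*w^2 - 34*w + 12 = -20*w^3 - 157*w^2 - 230*w - 48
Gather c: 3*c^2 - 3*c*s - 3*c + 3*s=3*c^2 + c*(-3*s - 3) + 3*s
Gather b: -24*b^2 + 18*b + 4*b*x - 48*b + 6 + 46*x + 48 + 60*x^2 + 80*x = -24*b^2 + b*(4*x - 30) + 60*x^2 + 126*x + 54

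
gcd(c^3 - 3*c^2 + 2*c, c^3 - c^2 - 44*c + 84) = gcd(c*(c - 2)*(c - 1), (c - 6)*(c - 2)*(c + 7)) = c - 2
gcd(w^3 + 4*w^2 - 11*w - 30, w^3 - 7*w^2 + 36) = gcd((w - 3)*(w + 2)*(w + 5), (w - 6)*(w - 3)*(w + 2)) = w^2 - w - 6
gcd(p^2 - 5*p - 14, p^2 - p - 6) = p + 2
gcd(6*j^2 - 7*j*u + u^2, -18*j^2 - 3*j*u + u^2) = -6*j + u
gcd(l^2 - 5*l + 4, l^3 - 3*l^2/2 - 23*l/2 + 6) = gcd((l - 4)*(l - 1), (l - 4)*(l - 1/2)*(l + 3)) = l - 4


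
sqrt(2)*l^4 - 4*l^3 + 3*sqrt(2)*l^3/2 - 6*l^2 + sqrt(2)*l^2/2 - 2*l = l*(l + 1/2)*(l - 2*sqrt(2))*(sqrt(2)*l + sqrt(2))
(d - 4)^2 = d^2 - 8*d + 16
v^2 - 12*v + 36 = (v - 6)^2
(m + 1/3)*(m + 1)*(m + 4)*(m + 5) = m^4 + 31*m^3/3 + 97*m^2/3 + 89*m/3 + 20/3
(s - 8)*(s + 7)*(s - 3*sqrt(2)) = s^3 - 3*sqrt(2)*s^2 - s^2 - 56*s + 3*sqrt(2)*s + 168*sqrt(2)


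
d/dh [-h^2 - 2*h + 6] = -2*h - 2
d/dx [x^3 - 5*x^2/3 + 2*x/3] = 3*x^2 - 10*x/3 + 2/3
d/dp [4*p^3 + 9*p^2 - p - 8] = 12*p^2 + 18*p - 1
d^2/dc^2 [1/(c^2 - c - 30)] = 2*(c^2 - c - (2*c - 1)^2 - 30)/(-c^2 + c + 30)^3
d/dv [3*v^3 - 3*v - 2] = 9*v^2 - 3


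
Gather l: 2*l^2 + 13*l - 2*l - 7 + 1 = 2*l^2 + 11*l - 6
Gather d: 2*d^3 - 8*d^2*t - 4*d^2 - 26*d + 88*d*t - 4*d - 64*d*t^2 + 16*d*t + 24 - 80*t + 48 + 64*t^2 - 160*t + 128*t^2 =2*d^3 + d^2*(-8*t - 4) + d*(-64*t^2 + 104*t - 30) + 192*t^2 - 240*t + 72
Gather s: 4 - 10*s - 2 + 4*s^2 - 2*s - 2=4*s^2 - 12*s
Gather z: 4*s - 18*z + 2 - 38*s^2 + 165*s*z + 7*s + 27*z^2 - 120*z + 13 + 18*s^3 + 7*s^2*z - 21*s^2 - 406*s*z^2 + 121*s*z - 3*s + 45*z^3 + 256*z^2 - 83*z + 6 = 18*s^3 - 59*s^2 + 8*s + 45*z^3 + z^2*(283 - 406*s) + z*(7*s^2 + 286*s - 221) + 21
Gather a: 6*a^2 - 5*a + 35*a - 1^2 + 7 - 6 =6*a^2 + 30*a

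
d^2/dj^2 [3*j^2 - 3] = 6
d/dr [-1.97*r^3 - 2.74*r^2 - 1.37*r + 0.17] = -5.91*r^2 - 5.48*r - 1.37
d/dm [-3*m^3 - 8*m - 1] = -9*m^2 - 8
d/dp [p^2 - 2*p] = 2*p - 2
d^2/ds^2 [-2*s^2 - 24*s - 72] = -4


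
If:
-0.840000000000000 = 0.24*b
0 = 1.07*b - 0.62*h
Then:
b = -3.50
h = -6.04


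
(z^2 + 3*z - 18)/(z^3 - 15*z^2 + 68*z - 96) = (z + 6)/(z^2 - 12*z + 32)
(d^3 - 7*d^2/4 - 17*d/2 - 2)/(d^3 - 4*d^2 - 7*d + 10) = (d^2 - 15*d/4 - 1)/(d^2 - 6*d + 5)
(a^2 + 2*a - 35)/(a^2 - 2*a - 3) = (-a^2 - 2*a + 35)/(-a^2 + 2*a + 3)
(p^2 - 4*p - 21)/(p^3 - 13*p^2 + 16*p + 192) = (p - 7)/(p^2 - 16*p + 64)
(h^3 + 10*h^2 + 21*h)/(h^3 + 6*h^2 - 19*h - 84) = h/(h - 4)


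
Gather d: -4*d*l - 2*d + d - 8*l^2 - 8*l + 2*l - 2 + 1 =d*(-4*l - 1) - 8*l^2 - 6*l - 1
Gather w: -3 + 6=3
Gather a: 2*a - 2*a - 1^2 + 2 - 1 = 0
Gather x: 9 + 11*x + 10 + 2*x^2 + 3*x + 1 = 2*x^2 + 14*x + 20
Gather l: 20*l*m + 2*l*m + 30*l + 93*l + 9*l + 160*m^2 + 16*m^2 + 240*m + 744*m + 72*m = l*(22*m + 132) + 176*m^2 + 1056*m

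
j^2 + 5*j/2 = j*(j + 5/2)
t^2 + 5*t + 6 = (t + 2)*(t + 3)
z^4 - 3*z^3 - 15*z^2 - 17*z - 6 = (z - 6)*(z + 1)^3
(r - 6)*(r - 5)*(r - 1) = r^3 - 12*r^2 + 41*r - 30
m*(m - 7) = m^2 - 7*m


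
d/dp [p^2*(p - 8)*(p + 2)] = 2*p*(2*p^2 - 9*p - 16)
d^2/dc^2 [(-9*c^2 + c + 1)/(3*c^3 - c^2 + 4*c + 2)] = 2*(-81*c^6 + 27*c^5 + 369*c^4 + 307*c^3 - 51*c^2 - 24*c - 26)/(27*c^9 - 27*c^8 + 117*c^7 - 19*c^6 + 120*c^5 + 102*c^4 + 52*c^3 + 84*c^2 + 48*c + 8)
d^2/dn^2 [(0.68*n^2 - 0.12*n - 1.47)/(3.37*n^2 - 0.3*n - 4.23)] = (-7.105427357601e-15*n^4 - 1.350696*n^3 - 42.00705*n^2 - 1.346652*n - 17.53569)/(38.272753*n^6 - 10.22121*n^5 - 143.209161*n^4 + 25.63218*n^3 + 179.755119*n^2 - 16.10361*n - 75.686967)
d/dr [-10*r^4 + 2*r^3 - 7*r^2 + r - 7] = -40*r^3 + 6*r^2 - 14*r + 1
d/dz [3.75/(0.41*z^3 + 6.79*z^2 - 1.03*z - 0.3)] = (-4.6125*z^2 - 50.925*z + 3.8625)/(0.41*z^3 + 6.79*z^2 - 1.03*z - 0.3)^2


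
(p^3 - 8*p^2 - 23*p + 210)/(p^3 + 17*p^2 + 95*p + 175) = (p^2 - 13*p + 42)/(p^2 + 12*p + 35)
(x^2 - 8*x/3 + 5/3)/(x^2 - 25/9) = 3*(x - 1)/(3*x + 5)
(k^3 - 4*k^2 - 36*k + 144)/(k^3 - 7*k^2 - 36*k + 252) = (k - 4)/(k - 7)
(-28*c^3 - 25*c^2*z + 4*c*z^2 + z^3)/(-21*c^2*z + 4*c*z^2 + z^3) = (-4*c^2 - 3*c*z + z^2)/(z*(-3*c + z))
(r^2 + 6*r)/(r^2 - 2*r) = (r + 6)/(r - 2)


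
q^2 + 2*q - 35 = (q - 5)*(q + 7)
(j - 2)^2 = j^2 - 4*j + 4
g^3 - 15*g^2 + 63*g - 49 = (g - 7)^2*(g - 1)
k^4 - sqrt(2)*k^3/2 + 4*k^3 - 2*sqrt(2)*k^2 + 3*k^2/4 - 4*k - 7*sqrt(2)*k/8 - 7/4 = (k + 1/2)*(k + 7/2)*(k - sqrt(2))*(k + sqrt(2)/2)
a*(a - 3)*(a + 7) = a^3 + 4*a^2 - 21*a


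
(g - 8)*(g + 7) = g^2 - g - 56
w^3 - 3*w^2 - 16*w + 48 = (w - 4)*(w - 3)*(w + 4)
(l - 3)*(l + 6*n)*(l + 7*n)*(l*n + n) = l^4*n + 13*l^3*n^2 - 2*l^3*n + 42*l^2*n^3 - 26*l^2*n^2 - 3*l^2*n - 84*l*n^3 - 39*l*n^2 - 126*n^3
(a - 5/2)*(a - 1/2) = a^2 - 3*a + 5/4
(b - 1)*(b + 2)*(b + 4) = b^3 + 5*b^2 + 2*b - 8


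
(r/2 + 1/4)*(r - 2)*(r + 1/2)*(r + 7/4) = r^4/2 + 3*r^3/8 - 7*r^2/4 - 57*r/32 - 7/16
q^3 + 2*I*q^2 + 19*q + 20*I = (q - 4*I)*(q + I)*(q + 5*I)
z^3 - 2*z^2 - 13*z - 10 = (z - 5)*(z + 1)*(z + 2)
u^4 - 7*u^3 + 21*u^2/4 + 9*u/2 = u*(u - 6)*(u - 3/2)*(u + 1/2)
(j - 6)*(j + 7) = j^2 + j - 42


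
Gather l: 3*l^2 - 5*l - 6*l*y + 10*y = 3*l^2 + l*(-6*y - 5) + 10*y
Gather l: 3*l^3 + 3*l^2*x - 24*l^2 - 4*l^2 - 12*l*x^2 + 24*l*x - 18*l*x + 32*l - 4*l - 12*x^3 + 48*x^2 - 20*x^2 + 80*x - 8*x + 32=3*l^3 + l^2*(3*x - 28) + l*(-12*x^2 + 6*x + 28) - 12*x^3 + 28*x^2 + 72*x + 32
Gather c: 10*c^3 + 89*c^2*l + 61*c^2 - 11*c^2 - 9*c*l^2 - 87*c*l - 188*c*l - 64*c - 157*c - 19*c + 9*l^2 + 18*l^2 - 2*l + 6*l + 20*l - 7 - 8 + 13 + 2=10*c^3 + c^2*(89*l + 50) + c*(-9*l^2 - 275*l - 240) + 27*l^2 + 24*l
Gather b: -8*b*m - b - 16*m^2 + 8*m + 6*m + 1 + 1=b*(-8*m - 1) - 16*m^2 + 14*m + 2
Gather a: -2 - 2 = -4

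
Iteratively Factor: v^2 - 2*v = (v - 2)*(v)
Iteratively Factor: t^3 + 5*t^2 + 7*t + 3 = (t + 3)*(t^2 + 2*t + 1) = (t + 1)*(t + 3)*(t + 1)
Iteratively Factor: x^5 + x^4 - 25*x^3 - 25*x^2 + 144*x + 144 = (x + 3)*(x^4 - 2*x^3 - 19*x^2 + 32*x + 48) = (x + 3)*(x + 4)*(x^3 - 6*x^2 + 5*x + 12) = (x - 4)*(x + 3)*(x + 4)*(x^2 - 2*x - 3) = (x - 4)*(x + 1)*(x + 3)*(x + 4)*(x - 3)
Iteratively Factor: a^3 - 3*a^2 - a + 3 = (a + 1)*(a^2 - 4*a + 3) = (a - 1)*(a + 1)*(a - 3)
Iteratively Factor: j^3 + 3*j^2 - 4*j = (j - 1)*(j^2 + 4*j) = (j - 1)*(j + 4)*(j)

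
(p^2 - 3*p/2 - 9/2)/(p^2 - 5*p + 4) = (2*p^2 - 3*p - 9)/(2*(p^2 - 5*p + 4))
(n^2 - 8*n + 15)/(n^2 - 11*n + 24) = (n - 5)/(n - 8)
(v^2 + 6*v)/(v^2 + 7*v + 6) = v/(v + 1)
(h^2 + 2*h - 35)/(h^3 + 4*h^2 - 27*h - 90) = (h + 7)/(h^2 + 9*h + 18)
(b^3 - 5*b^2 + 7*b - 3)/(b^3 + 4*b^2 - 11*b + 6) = (b - 3)/(b + 6)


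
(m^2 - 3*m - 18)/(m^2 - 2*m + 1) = (m^2 - 3*m - 18)/(m^2 - 2*m + 1)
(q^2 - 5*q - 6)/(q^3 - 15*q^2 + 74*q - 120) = (q + 1)/(q^2 - 9*q + 20)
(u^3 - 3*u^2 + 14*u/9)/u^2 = u - 3 + 14/(9*u)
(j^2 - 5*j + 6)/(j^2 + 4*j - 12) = (j - 3)/(j + 6)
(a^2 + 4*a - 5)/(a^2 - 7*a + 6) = (a + 5)/(a - 6)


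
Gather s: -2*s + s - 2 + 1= -s - 1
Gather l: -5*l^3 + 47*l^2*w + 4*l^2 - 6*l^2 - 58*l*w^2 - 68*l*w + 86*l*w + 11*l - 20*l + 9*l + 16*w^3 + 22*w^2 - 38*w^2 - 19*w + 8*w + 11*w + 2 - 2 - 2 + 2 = -5*l^3 + l^2*(47*w - 2) + l*(-58*w^2 + 18*w) + 16*w^3 - 16*w^2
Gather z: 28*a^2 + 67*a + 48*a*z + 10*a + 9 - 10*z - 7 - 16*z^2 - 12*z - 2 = 28*a^2 + 77*a - 16*z^2 + z*(48*a - 22)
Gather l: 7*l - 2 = 7*l - 2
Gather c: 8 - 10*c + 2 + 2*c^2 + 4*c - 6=2*c^2 - 6*c + 4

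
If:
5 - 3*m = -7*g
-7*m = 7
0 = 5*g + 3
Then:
No Solution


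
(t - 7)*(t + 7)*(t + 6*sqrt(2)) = t^3 + 6*sqrt(2)*t^2 - 49*t - 294*sqrt(2)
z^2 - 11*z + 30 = (z - 6)*(z - 5)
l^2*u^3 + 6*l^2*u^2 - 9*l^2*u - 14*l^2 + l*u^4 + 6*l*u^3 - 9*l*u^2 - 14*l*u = (l + u)*(u - 2)*(u + 7)*(l*u + l)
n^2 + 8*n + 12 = (n + 2)*(n + 6)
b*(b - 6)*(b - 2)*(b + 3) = b^4 - 5*b^3 - 12*b^2 + 36*b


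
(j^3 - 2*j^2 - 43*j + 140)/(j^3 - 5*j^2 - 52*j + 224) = (j - 5)/(j - 8)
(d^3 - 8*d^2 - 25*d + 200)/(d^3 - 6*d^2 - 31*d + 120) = (d - 5)/(d - 3)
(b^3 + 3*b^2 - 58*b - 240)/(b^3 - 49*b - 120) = (b + 6)/(b + 3)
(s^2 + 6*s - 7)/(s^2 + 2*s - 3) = (s + 7)/(s + 3)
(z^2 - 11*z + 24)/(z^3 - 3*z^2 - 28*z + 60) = (z^2 - 11*z + 24)/(z^3 - 3*z^2 - 28*z + 60)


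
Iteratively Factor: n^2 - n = (n)*(n - 1)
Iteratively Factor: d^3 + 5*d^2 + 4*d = (d + 1)*(d^2 + 4*d) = (d + 1)*(d + 4)*(d)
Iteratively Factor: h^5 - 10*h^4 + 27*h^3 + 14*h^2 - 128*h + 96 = (h - 1)*(h^4 - 9*h^3 + 18*h^2 + 32*h - 96) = (h - 4)*(h - 1)*(h^3 - 5*h^2 - 2*h + 24) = (h - 4)*(h - 1)*(h + 2)*(h^2 - 7*h + 12) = (h - 4)^2*(h - 1)*(h + 2)*(h - 3)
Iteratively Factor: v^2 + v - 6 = (v - 2)*(v + 3)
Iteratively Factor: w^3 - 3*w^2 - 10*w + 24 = (w - 4)*(w^2 + w - 6) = (w - 4)*(w + 3)*(w - 2)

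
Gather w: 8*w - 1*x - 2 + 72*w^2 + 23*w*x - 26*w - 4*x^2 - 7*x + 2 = 72*w^2 + w*(23*x - 18) - 4*x^2 - 8*x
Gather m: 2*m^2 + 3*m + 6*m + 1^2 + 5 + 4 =2*m^2 + 9*m + 10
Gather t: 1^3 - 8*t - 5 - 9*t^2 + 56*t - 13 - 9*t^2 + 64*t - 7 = -18*t^2 + 112*t - 24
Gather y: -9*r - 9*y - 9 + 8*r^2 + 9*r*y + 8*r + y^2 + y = 8*r^2 - r + y^2 + y*(9*r - 8) - 9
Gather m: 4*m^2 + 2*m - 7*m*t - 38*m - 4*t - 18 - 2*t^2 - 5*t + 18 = 4*m^2 + m*(-7*t - 36) - 2*t^2 - 9*t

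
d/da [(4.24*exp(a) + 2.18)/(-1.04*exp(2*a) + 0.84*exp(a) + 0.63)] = (4.4096*exp(2*a) + 4.5344*exp(a) + 0.84)*exp(a)/(1.0816*exp(4*a) - 1.7472*exp(3*a) - 0.6048*exp(2*a) + 1.0584*exp(a) + 0.3969)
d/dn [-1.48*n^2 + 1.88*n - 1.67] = 1.88 - 2.96*n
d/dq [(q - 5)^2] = 2*q - 10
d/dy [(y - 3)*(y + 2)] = 2*y - 1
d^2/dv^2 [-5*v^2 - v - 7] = -10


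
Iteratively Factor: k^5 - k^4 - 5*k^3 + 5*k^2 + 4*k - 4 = (k + 2)*(k^4 - 3*k^3 + k^2 + 3*k - 2) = (k - 1)*(k + 2)*(k^3 - 2*k^2 - k + 2) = (k - 1)^2*(k + 2)*(k^2 - k - 2) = (k - 2)*(k - 1)^2*(k + 2)*(k + 1)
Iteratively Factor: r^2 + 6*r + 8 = (r + 4)*(r + 2)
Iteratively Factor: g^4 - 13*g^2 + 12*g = (g - 3)*(g^3 + 3*g^2 - 4*g) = (g - 3)*(g + 4)*(g^2 - g) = (g - 3)*(g - 1)*(g + 4)*(g)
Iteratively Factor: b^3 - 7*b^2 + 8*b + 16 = (b + 1)*(b^2 - 8*b + 16) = (b - 4)*(b + 1)*(b - 4)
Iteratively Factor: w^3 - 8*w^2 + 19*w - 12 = (w - 1)*(w^2 - 7*w + 12) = (w - 4)*(w - 1)*(w - 3)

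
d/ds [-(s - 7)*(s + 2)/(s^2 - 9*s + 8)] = 2*(2*s^2 - 22*s + 83)/(s^4 - 18*s^3 + 97*s^2 - 144*s + 64)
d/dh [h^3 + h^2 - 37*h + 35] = 3*h^2 + 2*h - 37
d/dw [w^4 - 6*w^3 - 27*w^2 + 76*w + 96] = 4*w^3 - 18*w^2 - 54*w + 76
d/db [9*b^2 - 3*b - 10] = 18*b - 3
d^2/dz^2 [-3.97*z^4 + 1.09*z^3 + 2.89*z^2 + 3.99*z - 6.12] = -47.64*z^2 + 6.54*z + 5.78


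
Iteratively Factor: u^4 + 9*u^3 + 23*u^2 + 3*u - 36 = (u + 3)*(u^3 + 6*u^2 + 5*u - 12) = (u - 1)*(u + 3)*(u^2 + 7*u + 12) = (u - 1)*(u + 3)^2*(u + 4)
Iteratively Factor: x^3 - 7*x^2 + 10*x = (x)*(x^2 - 7*x + 10) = x*(x - 5)*(x - 2)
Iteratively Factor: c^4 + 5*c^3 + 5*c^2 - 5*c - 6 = (c + 1)*(c^3 + 4*c^2 + c - 6) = (c + 1)*(c + 2)*(c^2 + 2*c - 3) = (c + 1)*(c + 2)*(c + 3)*(c - 1)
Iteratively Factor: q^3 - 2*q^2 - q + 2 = (q + 1)*(q^2 - 3*q + 2) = (q - 1)*(q + 1)*(q - 2)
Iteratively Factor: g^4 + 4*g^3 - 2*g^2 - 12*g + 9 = (g - 1)*(g^3 + 5*g^2 + 3*g - 9) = (g - 1)^2*(g^2 + 6*g + 9) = (g - 1)^2*(g + 3)*(g + 3)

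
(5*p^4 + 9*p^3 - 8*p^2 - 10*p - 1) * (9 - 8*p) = -40*p^5 - 27*p^4 + 145*p^3 + 8*p^2 - 82*p - 9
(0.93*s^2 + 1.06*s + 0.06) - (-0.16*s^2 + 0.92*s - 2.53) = 1.09*s^2 + 0.14*s + 2.59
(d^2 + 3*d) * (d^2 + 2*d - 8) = d^4 + 5*d^3 - 2*d^2 - 24*d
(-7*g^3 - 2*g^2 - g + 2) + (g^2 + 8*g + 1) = -7*g^3 - g^2 + 7*g + 3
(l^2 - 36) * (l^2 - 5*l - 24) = l^4 - 5*l^3 - 60*l^2 + 180*l + 864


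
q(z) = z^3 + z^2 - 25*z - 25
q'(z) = 3*z^2 + 2*z - 25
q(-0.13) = -21.74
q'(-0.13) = -25.21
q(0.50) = -37.12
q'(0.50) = -23.25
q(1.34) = -54.30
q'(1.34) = -16.93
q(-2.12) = 22.97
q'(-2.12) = -15.76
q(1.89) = -61.93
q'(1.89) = -10.50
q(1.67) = -59.30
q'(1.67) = -13.29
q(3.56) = -56.21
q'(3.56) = 20.14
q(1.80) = -60.93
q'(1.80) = -11.68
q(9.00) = 560.00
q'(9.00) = 236.00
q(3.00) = -64.00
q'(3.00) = 8.00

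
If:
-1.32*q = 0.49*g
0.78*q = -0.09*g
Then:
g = 0.00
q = 0.00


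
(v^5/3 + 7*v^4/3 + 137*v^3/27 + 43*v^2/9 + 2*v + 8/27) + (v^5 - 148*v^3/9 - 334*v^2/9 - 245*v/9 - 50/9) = 4*v^5/3 + 7*v^4/3 - 307*v^3/27 - 97*v^2/3 - 227*v/9 - 142/27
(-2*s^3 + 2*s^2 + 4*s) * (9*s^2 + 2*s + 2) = -18*s^5 + 14*s^4 + 36*s^3 + 12*s^2 + 8*s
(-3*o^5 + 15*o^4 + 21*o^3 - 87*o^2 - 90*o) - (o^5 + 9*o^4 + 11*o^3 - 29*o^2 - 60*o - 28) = -4*o^5 + 6*o^4 + 10*o^3 - 58*o^2 - 30*o + 28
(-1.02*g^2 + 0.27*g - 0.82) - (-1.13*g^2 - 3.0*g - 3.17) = 0.11*g^2 + 3.27*g + 2.35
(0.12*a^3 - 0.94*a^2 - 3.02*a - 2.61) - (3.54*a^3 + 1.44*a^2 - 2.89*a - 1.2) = -3.42*a^3 - 2.38*a^2 - 0.13*a - 1.41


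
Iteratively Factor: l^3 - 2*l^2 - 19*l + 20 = (l - 1)*(l^2 - l - 20) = (l - 5)*(l - 1)*(l + 4)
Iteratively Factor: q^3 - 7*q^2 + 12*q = (q - 4)*(q^2 - 3*q) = q*(q - 4)*(q - 3)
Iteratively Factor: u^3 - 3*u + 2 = (u - 1)*(u^2 + u - 2) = (u - 1)^2*(u + 2)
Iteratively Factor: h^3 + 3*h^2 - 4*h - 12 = (h + 2)*(h^2 + h - 6) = (h - 2)*(h + 2)*(h + 3)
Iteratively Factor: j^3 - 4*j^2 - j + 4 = (j - 1)*(j^2 - 3*j - 4) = (j - 1)*(j + 1)*(j - 4)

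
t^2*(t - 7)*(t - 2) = t^4 - 9*t^3 + 14*t^2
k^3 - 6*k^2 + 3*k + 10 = (k - 5)*(k - 2)*(k + 1)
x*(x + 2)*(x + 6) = x^3 + 8*x^2 + 12*x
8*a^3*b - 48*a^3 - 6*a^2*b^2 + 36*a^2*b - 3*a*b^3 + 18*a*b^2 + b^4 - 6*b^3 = (-4*a + b)*(-a + b)*(2*a + b)*(b - 6)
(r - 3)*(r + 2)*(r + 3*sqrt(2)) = r^3 - r^2 + 3*sqrt(2)*r^2 - 6*r - 3*sqrt(2)*r - 18*sqrt(2)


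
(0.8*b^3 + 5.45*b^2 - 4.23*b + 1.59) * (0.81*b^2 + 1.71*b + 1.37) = 0.648*b^5 + 5.7825*b^4 + 6.9892*b^3 + 1.5211*b^2 - 3.0762*b + 2.1783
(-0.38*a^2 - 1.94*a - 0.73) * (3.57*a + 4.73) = -1.3566*a^3 - 8.7232*a^2 - 11.7823*a - 3.4529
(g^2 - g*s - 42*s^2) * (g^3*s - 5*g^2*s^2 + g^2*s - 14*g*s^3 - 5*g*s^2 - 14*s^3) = g^5*s - 6*g^4*s^2 + g^4*s - 51*g^3*s^3 - 6*g^3*s^2 + 224*g^2*s^4 - 51*g^2*s^3 + 588*g*s^5 + 224*g*s^4 + 588*s^5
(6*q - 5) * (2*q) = 12*q^2 - 10*q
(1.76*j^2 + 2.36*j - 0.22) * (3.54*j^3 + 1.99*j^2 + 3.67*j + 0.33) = 6.2304*j^5 + 11.8568*j^4 + 10.3768*j^3 + 8.8042*j^2 - 0.0286*j - 0.0726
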